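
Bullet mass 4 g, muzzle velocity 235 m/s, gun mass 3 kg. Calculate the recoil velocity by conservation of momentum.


v_recoil = m_p * v_p / m_gun = 0.004 * 235 / 3 = 0.3133 m/s

0.3133 m/s


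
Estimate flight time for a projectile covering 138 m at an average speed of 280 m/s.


t = d/v = 138/280 = 0.4929 s

0.4929 s


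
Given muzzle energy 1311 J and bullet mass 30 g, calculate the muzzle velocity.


v = sqrt(2*E/m) = sqrt(2*1311/0.03) = 295.6 m/s

295.6 m/s


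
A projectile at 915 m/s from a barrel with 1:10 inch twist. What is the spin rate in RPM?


twist_m = 10*0.0254 = 0.254 m
spin = v/twist = 915/0.254 = 3602.362 rev/s
RPM = spin*60 = 3602.362*60 ≈ 216142 RPM

216142 RPM


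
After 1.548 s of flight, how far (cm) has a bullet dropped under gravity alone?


drop = 0.5*g*t^2 = 0.5*9.81*1.548^2 = 11.7539 m ≈ 1175 cm

1175 cm


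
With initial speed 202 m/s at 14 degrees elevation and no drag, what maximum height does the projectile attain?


H = (v0*sin(theta))^2 / (2g) = (202*sin(14°))^2 / (2*9.81) = 121.7 m

121.7 m


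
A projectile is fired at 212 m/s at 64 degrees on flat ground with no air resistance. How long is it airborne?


T = 2*v0*sin(theta)/g = 2*212*sin(64°)/9.81 = 38.85 s

38.85 s


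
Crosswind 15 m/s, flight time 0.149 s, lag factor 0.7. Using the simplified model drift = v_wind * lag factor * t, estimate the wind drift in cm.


drift = v_wind * lag * t = 15 * 0.7 * 0.149 = 1.5645 m ≈ 156.4 cm

156.4 cm


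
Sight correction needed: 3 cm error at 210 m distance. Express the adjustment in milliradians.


1 mrad subtends 1 cm per 10 m of range, so adj = error_cm / (dist_m / 10) = 3 / (210/10) = 0.1429 mrad

0.1429 mrad


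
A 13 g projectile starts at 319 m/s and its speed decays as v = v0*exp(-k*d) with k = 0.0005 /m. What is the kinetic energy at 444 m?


v = v0*exp(-k*d) = 319*exp(-0.0005*444) = 255.492 m/s
E = 0.5*m*v^2 = 0.5*0.013*255.492^2 = 424.3 J

424.3 J


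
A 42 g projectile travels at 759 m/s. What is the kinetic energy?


E = 0.5*m*v^2 = 0.5*0.042*759^2 = 12098 J

12098 J


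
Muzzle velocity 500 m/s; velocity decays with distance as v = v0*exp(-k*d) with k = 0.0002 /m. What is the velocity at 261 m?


v = v0*exp(-k*d) = 500*exp(-0.0002*261) = 474.6 m/s

474.6 m/s


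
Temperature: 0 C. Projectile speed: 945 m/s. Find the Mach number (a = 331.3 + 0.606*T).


a = 331.3 + 0.606*(0) = 331.3 m/s
M = v/a = 945/331.3 = 2.852

2.852


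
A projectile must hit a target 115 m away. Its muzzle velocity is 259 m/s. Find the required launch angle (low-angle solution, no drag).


sin(2*theta) = R*g/v0^2 = 115*9.81/259^2 = 0.0168177, theta = arcsin(0.0168177)/2 = 0.4818°

0.4818 degrees


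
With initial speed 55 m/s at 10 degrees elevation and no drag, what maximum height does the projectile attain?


H = (v0*sin(theta))^2 / (2g) = (55*sin(10°))^2 / (2*9.81) = 4.649 m

4.649 m


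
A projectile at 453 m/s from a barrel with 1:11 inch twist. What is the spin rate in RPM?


twist_m = 11*0.0254 = 0.2794 m
spin = v/twist = 453/0.2794 = 1621.331 rev/s
RPM = spin*60 = 1621.331*60 ≈ 97280 RPM

97280 RPM


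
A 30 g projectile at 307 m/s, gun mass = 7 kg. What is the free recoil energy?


v_r = m_p*v_p/m_gun = 0.03*307/7 = 1.31571 m/s, E_r = 0.5*m_gun*v_r^2 = 0.5*7*1.31571^2 = 6.059 J

6.059 J


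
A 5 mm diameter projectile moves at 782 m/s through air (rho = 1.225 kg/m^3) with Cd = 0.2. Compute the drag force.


A = pi*(d/2)^2 = pi*(5/2000)^2 = 1.96350e-05 m^2
Fd = 0.5*Cd*rho*A*v^2 = 0.5*0.2*1.225*1.96350e-05*782^2 = 1.471 N

1.471 N


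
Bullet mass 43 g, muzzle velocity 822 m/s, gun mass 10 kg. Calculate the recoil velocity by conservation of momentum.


v_recoil = m_p * v_p / m_gun = 0.043 * 822 / 10 = 3.535 m/s

3.535 m/s


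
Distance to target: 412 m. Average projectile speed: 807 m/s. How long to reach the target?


t = d/v = 412/807 = 0.5105 s

0.5105 s


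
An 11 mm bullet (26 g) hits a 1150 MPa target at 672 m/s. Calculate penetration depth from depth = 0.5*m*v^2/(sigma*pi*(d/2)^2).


A = pi*(d/2)^2 = pi*(11/2)^2 = 95.0332 mm^2
E = 0.5*m*v^2 = 0.5*0.026*672^2 = 5870.59 J
depth = E/(sigma*A) = 5870.59 J / (1150 MPa * 95.0332 mm^2) = 5870.59/(1150 * 95.0332) m = 0.0537166 m ≈ 53.72 mm

53.72 mm


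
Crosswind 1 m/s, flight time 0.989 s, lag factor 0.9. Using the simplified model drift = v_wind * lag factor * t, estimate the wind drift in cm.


drift = v_wind * lag * t = 1 * 0.9 * 0.989 = 0.8901 m ≈ 89.01 cm

89.01 cm


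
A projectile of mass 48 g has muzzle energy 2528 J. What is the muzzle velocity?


v = sqrt(2*E/m) = sqrt(2*2528/0.048) = 324.6 m/s

324.6 m/s


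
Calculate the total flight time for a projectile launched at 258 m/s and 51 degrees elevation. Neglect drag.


T = 2*v0*sin(theta)/g = 2*258*sin(51°)/9.81 = 40.88 s

40.88 s


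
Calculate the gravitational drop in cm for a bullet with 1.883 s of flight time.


drop = 0.5*g*t^2 = 0.5*9.81*1.883^2 = 17.3916 m ≈ 1739 cm

1739 cm


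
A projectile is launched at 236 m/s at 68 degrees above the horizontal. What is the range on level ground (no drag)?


R = v0^2 * sin(2*theta) / g = 236^2 * sin(2*68°) / 9.81 = 3944 m

3944 m


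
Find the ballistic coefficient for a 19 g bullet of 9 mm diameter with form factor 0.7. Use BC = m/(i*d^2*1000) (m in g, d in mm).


BC = m/(i*d^2*1000) = 19/(0.7 * 9^2 * 1000) = 0.0003351

0.0003351


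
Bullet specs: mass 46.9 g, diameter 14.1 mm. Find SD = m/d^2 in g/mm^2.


SD = m/d^2 = 46.9/14.1^2 = 0.2359 g/mm^2

0.2359 g/mm^2


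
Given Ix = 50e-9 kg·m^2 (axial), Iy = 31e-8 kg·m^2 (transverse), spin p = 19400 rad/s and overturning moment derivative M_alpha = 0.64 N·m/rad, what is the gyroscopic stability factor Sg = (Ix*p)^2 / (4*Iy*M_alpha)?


Sg = Ix^2 * p^2 / (4 * Iy * M_alpha) = (50e-9)^2 * 19400^2 / (4 * 31e-8 * 0.64) = 1.186

1.186


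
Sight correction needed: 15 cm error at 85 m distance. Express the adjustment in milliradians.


1 mrad subtends 1 cm per 10 m of range, so adj = error_cm / (dist_m / 10) = 15 / (85/10) = 1.765 mrad

1.765 mrad


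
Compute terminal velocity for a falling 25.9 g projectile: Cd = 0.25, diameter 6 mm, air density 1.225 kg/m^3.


A = pi*(d/2)^2 = pi*(6/2000)^2 = 2.82743e-05 m^2
vt = sqrt(2mg/(Cd*rho*A)) = sqrt(2*0.0259*9.81/(0.25 * 1.225 * 2.82743e-05)) = 242.3 m/s

242.3 m/s


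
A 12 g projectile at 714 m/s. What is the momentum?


p = m*v = 0.012*714 = 8.568 kg·m/s

8.568 kg·m/s


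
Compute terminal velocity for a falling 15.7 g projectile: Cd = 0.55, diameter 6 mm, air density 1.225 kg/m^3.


A = pi*(d/2)^2 = pi*(6/2000)^2 = 2.82743e-05 m^2
vt = sqrt(2mg/(Cd*rho*A)) = sqrt(2*0.0157*9.81/(0.55 * 1.225 * 2.82743e-05)) = 127.2 m/s

127.2 m/s


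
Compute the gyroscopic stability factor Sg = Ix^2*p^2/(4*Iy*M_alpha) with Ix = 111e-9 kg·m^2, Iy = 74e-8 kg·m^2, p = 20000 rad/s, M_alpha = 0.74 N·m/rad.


Sg = Ix^2 * p^2 / (4 * Iy * M_alpha) = (111e-9)^2 * 20000^2 / (4 * 74e-8 * 0.74) = 2.25

2.25


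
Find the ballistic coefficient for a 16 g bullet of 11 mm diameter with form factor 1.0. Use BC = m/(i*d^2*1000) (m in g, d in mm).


BC = m/(i*d^2*1000) = 16/(1.0 * 11^2 * 1000) = 0.0001322

0.0001322


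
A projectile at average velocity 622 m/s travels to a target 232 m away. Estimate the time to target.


t = d/v = 232/622 = 0.373 s

0.373 s


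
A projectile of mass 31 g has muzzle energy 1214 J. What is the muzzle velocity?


v = sqrt(2*E/m) = sqrt(2*1214/0.031) = 279.9 m/s

279.9 m/s


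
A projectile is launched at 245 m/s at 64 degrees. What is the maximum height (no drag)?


H = (v0*sin(theta))^2 / (2g) = (245*sin(64°))^2 / (2*9.81) = 2471 m

2471 m


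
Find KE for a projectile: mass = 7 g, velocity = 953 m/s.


E = 0.5*m*v^2 = 0.5*0.007*953^2 = 3179 J

3179 J


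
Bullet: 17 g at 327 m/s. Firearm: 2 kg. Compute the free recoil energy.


v_r = m_p*v_p/m_gun = 0.017*327/2 = 2.7795 m/s, E_r = 0.5*m_gun*v_r^2 = 0.5*2*2.7795^2 = 7.726 J

7.726 J


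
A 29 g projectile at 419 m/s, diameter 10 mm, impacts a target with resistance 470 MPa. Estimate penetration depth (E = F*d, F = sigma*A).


A = pi*(d/2)^2 = pi*(10/2)^2 = 78.5398 mm^2
E = 0.5*m*v^2 = 0.5*0.029*419^2 = 2545.63 J
depth = E/(sigma*A) = 2545.63 J / (470 MPa * 78.5398 mm^2) = 2545.63/(470 * 78.5398) m = 0.0689618 m ≈ 68.96 mm

68.96 mm


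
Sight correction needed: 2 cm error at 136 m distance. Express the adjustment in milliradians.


1 mrad subtends 1 cm per 10 m of range, so adj = error_cm / (dist_m / 10) = 2 / (136/10) = 0.1471 mrad

0.1471 mrad


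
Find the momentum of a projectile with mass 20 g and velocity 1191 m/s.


p = m*v = 0.02*1191 = 23.82 kg·m/s

23.82 kg·m/s


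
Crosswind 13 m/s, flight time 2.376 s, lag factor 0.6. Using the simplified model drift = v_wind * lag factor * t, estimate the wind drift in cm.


drift = v_wind * lag * t = 13 * 0.6 * 2.376 = 18.5328 m ≈ 1853 cm

1853 cm


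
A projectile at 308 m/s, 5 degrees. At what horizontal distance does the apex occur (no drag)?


R = v0^2*sin(2*theta)/g = 308^2*sin(2*5°)/9.81 = 1679.2 m
apex_dist = R/2 = 1679.2/2 = 839.6 m

839.6 m


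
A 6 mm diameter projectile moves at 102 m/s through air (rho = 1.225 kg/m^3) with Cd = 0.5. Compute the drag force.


A = pi*(d/2)^2 = pi*(6/2000)^2 = 2.82743e-05 m^2
Fd = 0.5*Cd*rho*A*v^2 = 0.5*0.5*1.225*2.82743e-05*102^2 = 0.09009 N

0.09009 N


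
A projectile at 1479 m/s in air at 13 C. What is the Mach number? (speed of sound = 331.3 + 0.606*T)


a = 331.3 + 0.606*(13) = 339.178 m/s
M = v/a = 1479/339.178 = 4.361

4.361


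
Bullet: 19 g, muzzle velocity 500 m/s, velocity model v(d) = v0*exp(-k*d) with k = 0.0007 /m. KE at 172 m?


v = v0*exp(-k*d) = 500*exp(-0.0007*172) = 443.283 m/s
E = 0.5*m*v^2 = 0.5*0.019*443.283^2 = 1867 J

1867 J


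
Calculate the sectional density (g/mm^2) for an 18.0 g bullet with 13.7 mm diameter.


SD = m/d^2 = 18.0/13.7^2 = 0.0959 g/mm^2

0.0959 g/mm^2


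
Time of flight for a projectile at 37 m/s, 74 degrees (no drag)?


T = 2*v0*sin(theta)/g = 2*37*sin(74°)/9.81 = 7.251 s

7.251 s


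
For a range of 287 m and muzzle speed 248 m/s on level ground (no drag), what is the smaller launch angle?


sin(2*theta) = R*g/v0^2 = 287*9.81/248^2 = 0.045777, theta = arcsin(0.045777)/2 = 1.312°

1.312 degrees


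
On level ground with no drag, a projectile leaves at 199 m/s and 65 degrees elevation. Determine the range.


R = v0^2 * sin(2*theta) / g = 199^2 * sin(2*65°) / 9.81 = 3092 m

3092 m


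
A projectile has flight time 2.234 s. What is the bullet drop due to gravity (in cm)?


drop = 0.5*g*t^2 = 0.5*9.81*2.234^2 = 24.4797 m ≈ 2448 cm

2448 cm


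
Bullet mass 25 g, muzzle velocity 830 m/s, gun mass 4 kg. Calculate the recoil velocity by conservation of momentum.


v_recoil = m_p * v_p / m_gun = 0.025 * 830 / 4 = 5.188 m/s

5.188 m/s


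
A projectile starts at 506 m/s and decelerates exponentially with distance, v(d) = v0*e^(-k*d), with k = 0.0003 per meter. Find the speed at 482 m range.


v = v0*exp(-k*d) = 506*exp(-0.0003*482) = 437.9 m/s

437.9 m/s


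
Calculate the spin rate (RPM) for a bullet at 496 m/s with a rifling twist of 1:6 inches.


twist_m = 6*0.0254 = 0.1524 m
spin = v/twist = 496/0.1524 = 3254.593 rev/s
RPM = spin*60 = 3254.593*60 ≈ 195276 RPM

195276 RPM


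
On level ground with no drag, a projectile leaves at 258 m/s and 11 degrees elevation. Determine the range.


R = v0^2 * sin(2*theta) / g = 258^2 * sin(2*11°) / 9.81 = 2542 m

2542 m


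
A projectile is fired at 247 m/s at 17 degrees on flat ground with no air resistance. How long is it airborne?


T = 2*v0*sin(theta)/g = 2*247*sin(17°)/9.81 = 14.72 s

14.72 s


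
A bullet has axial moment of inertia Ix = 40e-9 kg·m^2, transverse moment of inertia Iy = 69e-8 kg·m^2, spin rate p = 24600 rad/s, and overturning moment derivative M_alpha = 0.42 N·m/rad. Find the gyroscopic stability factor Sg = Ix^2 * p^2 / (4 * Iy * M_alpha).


Sg = Ix^2 * p^2 / (4 * Iy * M_alpha) = (40e-9)^2 * 24600^2 / (4 * 69e-8 * 0.42) = 0.8353

0.8353


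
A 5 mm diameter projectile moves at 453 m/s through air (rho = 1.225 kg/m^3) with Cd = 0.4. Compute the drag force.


A = pi*(d/2)^2 = pi*(5/2000)^2 = 1.96350e-05 m^2
Fd = 0.5*Cd*rho*A*v^2 = 0.5*0.4*1.225*1.96350e-05*453^2 = 0.9872 N

0.9872 N


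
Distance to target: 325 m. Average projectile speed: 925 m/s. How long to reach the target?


t = d/v = 325/925 = 0.3514 s

0.3514 s


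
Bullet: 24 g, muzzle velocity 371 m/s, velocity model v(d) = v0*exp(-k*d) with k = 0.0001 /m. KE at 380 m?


v = v0*exp(-k*d) = 371*exp(-0.0001*380) = 357.167 m/s
E = 0.5*m*v^2 = 0.5*0.024*357.167^2 = 1531 J

1531 J


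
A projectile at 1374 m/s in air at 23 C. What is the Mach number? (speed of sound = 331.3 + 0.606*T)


a = 331.3 + 0.606*(23) = 345.238 m/s
M = v/a = 1374/345.238 = 3.98

3.98


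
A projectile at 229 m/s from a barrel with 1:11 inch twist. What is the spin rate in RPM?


twist_m = 11*0.0254 = 0.2794 m
spin = v/twist = 229/0.2794 = 819.6135 rev/s
RPM = spin*60 = 819.6135*60 ≈ 49177 RPM

49177 RPM


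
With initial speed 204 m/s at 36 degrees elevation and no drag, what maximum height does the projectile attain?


H = (v0*sin(theta))^2 / (2g) = (204*sin(36°))^2 / (2*9.81) = 732.8 m

732.8 m


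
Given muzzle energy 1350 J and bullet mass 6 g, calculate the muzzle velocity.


v = sqrt(2*E/m) = sqrt(2*1350/0.006) = 670.8 m/s

670.8 m/s


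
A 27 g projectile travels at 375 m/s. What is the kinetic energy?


E = 0.5*m*v^2 = 0.5*0.027*375^2 = 1898 J

1898 J


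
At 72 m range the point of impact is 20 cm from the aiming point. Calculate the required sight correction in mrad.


1 mrad subtends 1 cm per 10 m of range, so adj = error_cm / (dist_m / 10) = 20 / (72/10) = 2.778 mrad

2.778 mrad


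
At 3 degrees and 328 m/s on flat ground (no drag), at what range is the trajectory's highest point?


R = v0^2*sin(2*theta)/g = 328^2*sin(2*3°)/9.81 = 1146.34 m
apex_dist = R/2 = 1146.34/2 = 573.2 m

573.2 m


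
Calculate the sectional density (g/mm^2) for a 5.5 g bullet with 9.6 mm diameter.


SD = m/d^2 = 5.5/9.6^2 = 0.05968 g/mm^2

0.05968 g/mm^2


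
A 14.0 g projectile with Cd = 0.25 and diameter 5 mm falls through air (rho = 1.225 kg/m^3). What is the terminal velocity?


A = pi*(d/2)^2 = pi*(5/2000)^2 = 1.96350e-05 m^2
vt = sqrt(2mg/(Cd*rho*A)) = sqrt(2*0.014*9.81/(0.25 * 1.225 * 1.96350e-05)) = 213.7 m/s

213.7 m/s


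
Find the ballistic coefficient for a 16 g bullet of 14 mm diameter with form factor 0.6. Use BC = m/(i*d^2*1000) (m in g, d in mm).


BC = m/(i*d^2*1000) = 16/(0.6 * 14^2 * 1000) = 0.0001361

0.0001361


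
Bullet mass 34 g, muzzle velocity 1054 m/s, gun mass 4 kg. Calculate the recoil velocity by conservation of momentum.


v_recoil = m_p * v_p / m_gun = 0.034 * 1054 / 4 = 8.959 m/s

8.959 m/s


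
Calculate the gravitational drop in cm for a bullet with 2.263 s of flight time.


drop = 0.5*g*t^2 = 0.5*9.81*2.263^2 = 25.1193 m ≈ 2512 cm

2512 cm


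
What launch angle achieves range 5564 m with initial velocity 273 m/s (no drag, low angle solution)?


sin(2*theta) = R*g/v0^2 = 5564*9.81/273^2 = 0.73237, theta = arcsin(0.73237)/2 = 23.54°

23.54 degrees


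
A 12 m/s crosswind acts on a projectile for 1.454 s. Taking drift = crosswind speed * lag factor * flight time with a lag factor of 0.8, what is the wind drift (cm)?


drift = v_wind * lag * t = 12 * 0.8 * 1.454 = 13.9584 m ≈ 1396 cm

1396 cm


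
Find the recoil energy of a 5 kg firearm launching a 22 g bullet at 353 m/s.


v_r = m_p*v_p/m_gun = 0.022*353/5 = 1.5532 m/s, E_r = 0.5*m_gun*v_r^2 = 0.5*5*1.5532^2 = 6.031 J

6.031 J


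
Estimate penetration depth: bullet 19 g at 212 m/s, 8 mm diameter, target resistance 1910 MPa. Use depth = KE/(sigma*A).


A = pi*(d/2)^2 = pi*(8/2)^2 = 50.2655 mm^2
E = 0.5*m*v^2 = 0.5*0.019*212^2 = 426.968 J
depth = E/(sigma*A) = 426.968 J / (1910 MPa * 50.2655 mm^2) = 426.968/(1910 * 50.2655) m = 0.00444726 m ≈ 4.447 mm

4.447 mm


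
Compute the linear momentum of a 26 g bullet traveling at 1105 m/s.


p = m*v = 0.026*1105 = 28.73 kg·m/s

28.73 kg·m/s


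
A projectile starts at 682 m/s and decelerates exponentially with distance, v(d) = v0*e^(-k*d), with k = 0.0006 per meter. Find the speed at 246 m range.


v = v0*exp(-k*d) = 682*exp(-0.0006*246) = 588.4 m/s

588.4 m/s


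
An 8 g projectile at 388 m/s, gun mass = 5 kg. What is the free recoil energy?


v_r = m_p*v_p/m_gun = 0.008*388/5 = 0.6208 m/s, E_r = 0.5*m_gun*v_r^2 = 0.5*5*0.6208^2 = 0.9635 J

0.9635 J


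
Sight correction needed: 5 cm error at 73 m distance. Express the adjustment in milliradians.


1 mrad subtends 1 cm per 10 m of range, so adj = error_cm / (dist_m / 10) = 5 / (73/10) = 0.6849 mrad

0.6849 mrad


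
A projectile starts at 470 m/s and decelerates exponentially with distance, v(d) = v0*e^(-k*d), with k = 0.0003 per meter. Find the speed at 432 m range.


v = v0*exp(-k*d) = 470*exp(-0.0003*432) = 412.9 m/s

412.9 m/s


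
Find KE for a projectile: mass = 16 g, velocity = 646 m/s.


E = 0.5*m*v^2 = 0.5*0.016*646^2 = 3339 J

3339 J


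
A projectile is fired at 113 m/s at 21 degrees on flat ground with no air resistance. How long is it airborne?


T = 2*v0*sin(theta)/g = 2*113*sin(21°)/9.81 = 8.256 s

8.256 s


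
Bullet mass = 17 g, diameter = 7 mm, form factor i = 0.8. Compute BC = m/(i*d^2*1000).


BC = m/(i*d^2*1000) = 17/(0.8 * 7^2 * 1000) = 0.0004337

0.0004337


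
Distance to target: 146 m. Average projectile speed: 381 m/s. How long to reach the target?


t = d/v = 146/381 = 0.3832 s

0.3832 s


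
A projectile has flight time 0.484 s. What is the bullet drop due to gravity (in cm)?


drop = 0.5*g*t^2 = 0.5*9.81*0.484^2 = 1.14903 m ≈ 114.9 cm

114.9 cm


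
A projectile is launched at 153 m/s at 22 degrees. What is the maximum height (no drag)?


H = (v0*sin(theta))^2 / (2g) = (153*sin(22°))^2 / (2*9.81) = 167.4 m

167.4 m


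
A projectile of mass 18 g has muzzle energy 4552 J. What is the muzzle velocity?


v = sqrt(2*E/m) = sqrt(2*4552/0.018) = 711.2 m/s

711.2 m/s


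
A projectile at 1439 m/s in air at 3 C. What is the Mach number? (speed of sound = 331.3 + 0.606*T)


a = 331.3 + 0.606*(3) = 333.118 m/s
M = v/a = 1439/333.118 = 4.32

4.32


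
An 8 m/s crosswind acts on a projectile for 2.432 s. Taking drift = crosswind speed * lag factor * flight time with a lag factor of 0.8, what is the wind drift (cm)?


drift = v_wind * lag * t = 8 * 0.8 * 2.432 = 15.5648 m ≈ 1556 cm

1556 cm


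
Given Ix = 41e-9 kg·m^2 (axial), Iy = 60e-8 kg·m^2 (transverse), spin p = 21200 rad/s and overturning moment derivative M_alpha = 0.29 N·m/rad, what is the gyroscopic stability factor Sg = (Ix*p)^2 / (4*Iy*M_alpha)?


Sg = Ix^2 * p^2 / (4 * Iy * M_alpha) = (41e-9)^2 * 21200^2 / (4 * 60e-8 * 0.29) = 1.086

1.086


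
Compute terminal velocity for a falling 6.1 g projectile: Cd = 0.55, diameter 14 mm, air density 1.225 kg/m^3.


A = pi*(d/2)^2 = pi*(14/2000)^2 = 1.53938e-04 m^2
vt = sqrt(2mg/(Cd*rho*A)) = sqrt(2*0.0061*9.81/(0.55 * 1.225 * 1.53938e-04)) = 33.97 m/s

33.97 m/s


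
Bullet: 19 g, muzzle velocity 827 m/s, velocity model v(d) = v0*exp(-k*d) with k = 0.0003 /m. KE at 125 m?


v = v0*exp(-k*d) = 827*exp(-0.0003*125) = 796.562 m/s
E = 0.5*m*v^2 = 0.5*0.019*796.562^2 = 6028 J

6028 J


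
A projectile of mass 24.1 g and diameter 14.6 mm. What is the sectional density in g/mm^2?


SD = m/d^2 = 24.1/14.6^2 = 0.1131 g/mm^2

0.1131 g/mm^2


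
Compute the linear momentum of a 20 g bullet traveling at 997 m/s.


p = m*v = 0.02*997 = 19.94 kg·m/s

19.94 kg·m/s


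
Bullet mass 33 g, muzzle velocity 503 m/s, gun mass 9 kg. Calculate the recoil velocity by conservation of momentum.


v_recoil = m_p * v_p / m_gun = 0.033 * 503 / 9 = 1.844 m/s

1.844 m/s


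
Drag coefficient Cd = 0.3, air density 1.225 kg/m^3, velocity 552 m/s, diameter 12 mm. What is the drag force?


A = pi*(d/2)^2 = pi*(12/2000)^2 = 1.13097e-04 m^2
Fd = 0.5*Cd*rho*A*v^2 = 0.5*0.3*1.225*1.13097e-04*552^2 = 6.332 N

6.332 N


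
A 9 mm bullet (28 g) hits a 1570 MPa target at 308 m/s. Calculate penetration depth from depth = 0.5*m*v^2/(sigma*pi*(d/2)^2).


A = pi*(d/2)^2 = pi*(9/2)^2 = 63.6173 mm^2
E = 0.5*m*v^2 = 0.5*0.028*308^2 = 1328.1 J
depth = E/(sigma*A) = 1328.1 J / (1570 MPa * 63.6173 mm^2) = 1328.1/(1570 * 63.6173) m = 0.013297 m ≈ 13.3 mm

13.3 mm


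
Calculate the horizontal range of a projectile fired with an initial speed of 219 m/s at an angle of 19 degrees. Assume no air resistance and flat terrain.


R = v0^2 * sin(2*theta) / g = 219^2 * sin(2*19°) / 9.81 = 3010 m

3010 m


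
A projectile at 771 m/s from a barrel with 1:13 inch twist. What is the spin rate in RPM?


twist_m = 13*0.0254 = 0.3302 m
spin = v/twist = 771/0.3302 = 2334.949 rev/s
RPM = spin*60 = 2334.949*60 ≈ 140097 RPM

140097 RPM


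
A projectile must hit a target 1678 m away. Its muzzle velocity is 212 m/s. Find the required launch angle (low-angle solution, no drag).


sin(2*theta) = R*g/v0^2 = 1678*9.81/212^2 = 0.36626, theta = arcsin(0.36626)/2 = 10.74°

10.74 degrees


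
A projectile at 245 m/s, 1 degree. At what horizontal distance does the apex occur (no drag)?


R = v0^2*sin(2*theta)/g = 245^2*sin(2*1°)/9.81 = 213.542 m
apex_dist = R/2 = 213.542/2 = 106.8 m

106.8 m


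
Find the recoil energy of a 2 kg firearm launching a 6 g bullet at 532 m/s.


v_r = m_p*v_p/m_gun = 0.006*532/2 = 1.596 m/s, E_r = 0.5*m_gun*v_r^2 = 0.5*2*1.596^2 = 2.547 J

2.547 J


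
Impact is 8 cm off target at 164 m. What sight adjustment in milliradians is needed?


1 mrad subtends 1 cm per 10 m of range, so adj = error_cm / (dist_m / 10) = 8 / (164/10) = 0.4878 mrad

0.4878 mrad


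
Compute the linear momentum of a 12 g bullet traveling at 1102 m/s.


p = m*v = 0.012*1102 = 13.22 kg·m/s

13.22 kg·m/s


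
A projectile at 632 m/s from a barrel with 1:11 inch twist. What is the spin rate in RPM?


twist_m = 11*0.0254 = 0.2794 m
spin = v/twist = 632/0.2794 = 2261.99 rev/s
RPM = spin*60 = 2261.99*60 ≈ 135719 RPM

135719 RPM


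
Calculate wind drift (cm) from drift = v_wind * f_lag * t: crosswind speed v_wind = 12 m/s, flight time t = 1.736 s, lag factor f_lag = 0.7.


drift = v_wind * lag * t = 12 * 0.7 * 1.736 = 14.5824 m ≈ 1458 cm

1458 cm


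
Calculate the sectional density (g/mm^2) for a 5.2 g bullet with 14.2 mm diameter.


SD = m/d^2 = 5.2/14.2^2 = 0.02579 g/mm^2

0.02579 g/mm^2


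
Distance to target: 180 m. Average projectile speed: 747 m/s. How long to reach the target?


t = d/v = 180/747 = 0.241 s

0.241 s


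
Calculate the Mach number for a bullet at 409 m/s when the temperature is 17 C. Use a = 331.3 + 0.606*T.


a = 331.3 + 0.606*(17) = 341.602 m/s
M = v/a = 409/341.602 = 1.197

1.197


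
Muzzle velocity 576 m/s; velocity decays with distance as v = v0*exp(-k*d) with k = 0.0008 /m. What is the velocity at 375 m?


v = v0*exp(-k*d) = 576*exp(-0.0008*375) = 426.7 m/s

426.7 m/s


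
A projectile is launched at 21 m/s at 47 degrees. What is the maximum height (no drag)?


H = (v0*sin(theta))^2 / (2g) = (21*sin(47°))^2 / (2*9.81) = 12.02 m

12.02 m


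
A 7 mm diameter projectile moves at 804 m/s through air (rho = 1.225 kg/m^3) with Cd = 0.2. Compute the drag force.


A = pi*(d/2)^2 = pi*(7/2000)^2 = 3.84845e-05 m^2
Fd = 0.5*Cd*rho*A*v^2 = 0.5*0.2*1.225*3.84845e-05*804^2 = 3.047 N

3.047 N


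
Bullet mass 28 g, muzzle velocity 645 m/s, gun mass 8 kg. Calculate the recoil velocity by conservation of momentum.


v_recoil = m_p * v_p / m_gun = 0.028 * 645 / 8 = 2.257 m/s

2.257 m/s


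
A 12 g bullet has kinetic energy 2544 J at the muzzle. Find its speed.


v = sqrt(2*E/m) = sqrt(2*2544/0.012) = 651.2 m/s

651.2 m/s


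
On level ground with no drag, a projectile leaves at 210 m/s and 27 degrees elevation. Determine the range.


R = v0^2 * sin(2*theta) / g = 210^2 * sin(2*27°) / 9.81 = 3637 m

3637 m


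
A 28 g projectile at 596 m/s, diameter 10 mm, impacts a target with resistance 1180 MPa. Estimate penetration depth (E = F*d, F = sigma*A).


A = pi*(d/2)^2 = pi*(10/2)^2 = 78.5398 mm^2
E = 0.5*m*v^2 = 0.5*0.028*596^2 = 4973.02 J
depth = E/(sigma*A) = 4973.02 J / (1180 MPa * 78.5398 mm^2) = 4973.02/(1180 * 78.5398) m = 0.0536598 m ≈ 53.66 mm

53.66 mm


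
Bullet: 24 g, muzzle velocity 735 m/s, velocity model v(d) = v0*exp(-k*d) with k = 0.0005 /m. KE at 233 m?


v = v0*exp(-k*d) = 735*exp(-0.0005*233) = 654.172 m/s
E = 0.5*m*v^2 = 0.5*0.024*654.172^2 = 5135 J

5135 J


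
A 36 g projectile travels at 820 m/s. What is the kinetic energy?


E = 0.5*m*v^2 = 0.5*0.036*820^2 = 12103 J

12103 J


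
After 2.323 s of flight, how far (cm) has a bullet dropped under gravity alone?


drop = 0.5*g*t^2 = 0.5*9.81*2.323^2 = 26.469 m ≈ 2647 cm

2647 cm


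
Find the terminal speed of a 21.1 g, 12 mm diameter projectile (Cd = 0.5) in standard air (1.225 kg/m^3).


A = pi*(d/2)^2 = pi*(12/2000)^2 = 1.13097e-04 m^2
vt = sqrt(2mg/(Cd*rho*A)) = sqrt(2*0.0211*9.81/(0.5 * 1.225 * 1.13097e-04)) = 77.31 m/s

77.31 m/s


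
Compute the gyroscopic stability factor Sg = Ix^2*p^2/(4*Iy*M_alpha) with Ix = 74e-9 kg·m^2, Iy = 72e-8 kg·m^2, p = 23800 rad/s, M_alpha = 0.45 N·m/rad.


Sg = Ix^2 * p^2 / (4 * Iy * M_alpha) = (74e-9)^2 * 23800^2 / (4 * 72e-8 * 0.45) = 2.393

2.393


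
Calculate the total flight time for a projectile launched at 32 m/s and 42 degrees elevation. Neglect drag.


T = 2*v0*sin(theta)/g = 2*32*sin(42°)/9.81 = 4.365 s

4.365 s


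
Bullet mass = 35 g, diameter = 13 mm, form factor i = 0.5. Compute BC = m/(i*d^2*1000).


BC = m/(i*d^2*1000) = 35/(0.5 * 13^2 * 1000) = 0.0004142

0.0004142


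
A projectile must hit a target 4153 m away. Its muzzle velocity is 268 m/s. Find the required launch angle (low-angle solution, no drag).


sin(2*theta) = R*g/v0^2 = 4153*9.81/268^2 = 0.567233, theta = arcsin(0.567233)/2 = 17.28°

17.28 degrees


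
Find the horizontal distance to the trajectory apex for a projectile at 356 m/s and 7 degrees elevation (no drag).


R = v0^2*sin(2*theta)/g = 356^2*sin(2*7°)/9.81 = 3125.4 m
apex_dist = R/2 = 3125.4/2 = 1563 m

1563 m


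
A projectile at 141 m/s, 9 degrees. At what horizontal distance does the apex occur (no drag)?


R = v0^2*sin(2*theta)/g = 141^2*sin(2*9°)/9.81 = 626.256 m
apex_dist = R/2 = 626.256/2 = 313.1 m

313.1 m


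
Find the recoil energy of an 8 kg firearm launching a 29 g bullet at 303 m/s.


v_r = m_p*v_p/m_gun = 0.029*303/8 = 1.09838 m/s, E_r = 0.5*m_gun*v_r^2 = 0.5*8*1.09838^2 = 4.826 J

4.826 J


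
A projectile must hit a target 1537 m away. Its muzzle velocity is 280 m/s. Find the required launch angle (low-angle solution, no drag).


sin(2*theta) = R*g/v0^2 = 1537*9.81/280^2 = 0.192321, theta = arcsin(0.192321)/2 = 5.544°

5.544 degrees


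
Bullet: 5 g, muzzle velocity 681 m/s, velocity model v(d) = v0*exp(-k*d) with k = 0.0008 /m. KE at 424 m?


v = v0*exp(-k*d) = 681*exp(-0.0008*424) = 485.104 m/s
E = 0.5*m*v^2 = 0.5*0.005*485.104^2 = 588.3 J

588.3 J


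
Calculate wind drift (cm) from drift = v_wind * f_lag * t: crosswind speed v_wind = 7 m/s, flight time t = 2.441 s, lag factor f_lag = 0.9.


drift = v_wind * lag * t = 7 * 0.9 * 2.441 = 15.3783 m ≈ 1538 cm

1538 cm


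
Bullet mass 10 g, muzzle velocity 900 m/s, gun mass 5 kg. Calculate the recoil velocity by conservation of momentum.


v_recoil = m_p * v_p / m_gun = 0.01 * 900 / 5 = 1.8 m/s

1.8 m/s


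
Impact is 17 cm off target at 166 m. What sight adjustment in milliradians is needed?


1 mrad subtends 1 cm per 10 m of range, so adj = error_cm / (dist_m / 10) = 17 / (166/10) = 1.024 mrad

1.024 mrad


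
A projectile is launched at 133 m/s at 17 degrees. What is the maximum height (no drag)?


H = (v0*sin(theta))^2 / (2g) = (133*sin(17°))^2 / (2*9.81) = 77.07 m

77.07 m


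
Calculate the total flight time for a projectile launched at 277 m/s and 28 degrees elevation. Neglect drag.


T = 2*v0*sin(theta)/g = 2*277*sin(28°)/9.81 = 26.51 s

26.51 s


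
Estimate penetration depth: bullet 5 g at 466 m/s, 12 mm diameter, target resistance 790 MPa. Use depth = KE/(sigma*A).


A = pi*(d/2)^2 = pi*(12/2)^2 = 113.097 mm^2
E = 0.5*m*v^2 = 0.5*0.005*466^2 = 542.89 J
depth = E/(sigma*A) = 542.89 J / (790 MPa * 113.097 mm^2) = 542.89/(790 * 113.097) m = 0.0060762 m ≈ 6.076 mm

6.076 mm


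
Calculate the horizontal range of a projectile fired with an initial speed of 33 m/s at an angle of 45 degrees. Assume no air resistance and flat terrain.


R = v0^2 * sin(2*theta) / g = 33^2 * sin(2*45°) / 9.81 = 111 m

111 m


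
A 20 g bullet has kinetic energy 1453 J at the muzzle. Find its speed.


v = sqrt(2*E/m) = sqrt(2*1453/0.02) = 381.2 m/s

381.2 m/s


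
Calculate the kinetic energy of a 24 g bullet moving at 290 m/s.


E = 0.5*m*v^2 = 0.5*0.024*290^2 = 1009 J

1009 J


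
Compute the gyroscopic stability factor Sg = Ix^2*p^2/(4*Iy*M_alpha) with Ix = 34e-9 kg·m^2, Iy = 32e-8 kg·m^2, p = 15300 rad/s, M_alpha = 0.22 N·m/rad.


Sg = Ix^2 * p^2 / (4 * Iy * M_alpha) = (34e-9)^2 * 15300^2 / (4 * 32e-8 * 0.22) = 0.961

0.961


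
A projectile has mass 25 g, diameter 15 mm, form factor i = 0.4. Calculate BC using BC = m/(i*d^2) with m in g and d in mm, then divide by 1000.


BC = m/(i*d^2*1000) = 25/(0.4 * 15^2 * 1000) = 0.0002778

0.0002778


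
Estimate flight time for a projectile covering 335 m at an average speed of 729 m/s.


t = d/v = 335/729 = 0.4595 s

0.4595 s


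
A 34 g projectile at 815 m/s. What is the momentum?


p = m*v = 0.034*815 = 27.71 kg·m/s

27.71 kg·m/s


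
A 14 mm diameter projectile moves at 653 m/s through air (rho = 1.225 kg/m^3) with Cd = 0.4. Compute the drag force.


A = pi*(d/2)^2 = pi*(14/2000)^2 = 1.53938e-04 m^2
Fd = 0.5*Cd*rho*A*v^2 = 0.5*0.4*1.225*1.53938e-04*653^2 = 16.08 N

16.08 N


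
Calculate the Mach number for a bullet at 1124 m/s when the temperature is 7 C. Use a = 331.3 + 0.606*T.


a = 331.3 + 0.606*(7) = 335.542 m/s
M = v/a = 1124/335.542 = 3.35

3.35


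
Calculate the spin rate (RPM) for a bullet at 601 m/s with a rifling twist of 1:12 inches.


twist_m = 12*0.0254 = 0.3048 m
spin = v/twist = 601/0.3048 = 1971.785 rev/s
RPM = spin*60 = 1971.785*60 ≈ 118307 RPM

118307 RPM


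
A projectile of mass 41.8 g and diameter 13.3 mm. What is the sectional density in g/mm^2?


SD = m/d^2 = 41.8/13.3^2 = 0.2363 g/mm^2

0.2363 g/mm^2


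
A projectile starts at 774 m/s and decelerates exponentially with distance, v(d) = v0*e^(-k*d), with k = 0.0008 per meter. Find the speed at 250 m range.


v = v0*exp(-k*d) = 774*exp(-0.0008*250) = 633.7 m/s

633.7 m/s


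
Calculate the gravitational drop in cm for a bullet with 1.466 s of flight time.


drop = 0.5*g*t^2 = 0.5*9.81*1.466^2 = 10.5416 m ≈ 1054 cm

1054 cm


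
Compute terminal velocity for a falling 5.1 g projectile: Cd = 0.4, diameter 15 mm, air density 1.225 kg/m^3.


A = pi*(d/2)^2 = pi*(15/2000)^2 = 1.76715e-04 m^2
vt = sqrt(2mg/(Cd*rho*A)) = sqrt(2*0.0051*9.81/(0.4 * 1.225 * 1.76715e-04)) = 33.99 m/s

33.99 m/s


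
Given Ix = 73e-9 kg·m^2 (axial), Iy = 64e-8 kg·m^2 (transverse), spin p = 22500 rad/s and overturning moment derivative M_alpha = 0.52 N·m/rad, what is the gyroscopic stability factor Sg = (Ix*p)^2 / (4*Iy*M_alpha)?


Sg = Ix^2 * p^2 / (4 * Iy * M_alpha) = (73e-9)^2 * 22500^2 / (4 * 64e-8 * 0.52) = 2.027

2.027


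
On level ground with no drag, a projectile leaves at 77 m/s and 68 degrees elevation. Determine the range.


R = v0^2 * sin(2*theta) / g = 77^2 * sin(2*68°) / 9.81 = 419.8 m

419.8 m


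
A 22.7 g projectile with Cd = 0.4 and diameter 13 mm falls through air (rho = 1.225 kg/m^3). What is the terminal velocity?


A = pi*(d/2)^2 = pi*(13/2000)^2 = 1.32732e-04 m^2
vt = sqrt(2mg/(Cd*rho*A)) = sqrt(2*0.0227*9.81/(0.4 * 1.225 * 1.32732e-04)) = 82.75 m/s

82.75 m/s


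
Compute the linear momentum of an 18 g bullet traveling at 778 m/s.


p = m*v = 0.018*778 = 14 kg·m/s

14 kg·m/s


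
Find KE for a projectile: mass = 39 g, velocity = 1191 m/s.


E = 0.5*m*v^2 = 0.5*0.039*1191^2 = 27660 J

27660 J


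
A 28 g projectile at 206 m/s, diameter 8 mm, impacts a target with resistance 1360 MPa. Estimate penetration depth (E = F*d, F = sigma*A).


A = pi*(d/2)^2 = pi*(8/2)^2 = 50.2655 mm^2
E = 0.5*m*v^2 = 0.5*0.028*206^2 = 594.104 J
depth = E/(sigma*A) = 594.104 J / (1360 MPa * 50.2655 mm^2) = 594.104/(1360 * 50.2655) m = 0.00869068 m ≈ 8.691 mm

8.691 mm


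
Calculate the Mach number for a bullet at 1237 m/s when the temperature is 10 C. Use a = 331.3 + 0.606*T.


a = 331.3 + 0.606*(10) = 337.36 m/s
M = v/a = 1237/337.36 = 3.667

3.667


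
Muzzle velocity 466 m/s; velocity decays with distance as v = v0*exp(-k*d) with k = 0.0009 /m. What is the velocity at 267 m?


v = v0*exp(-k*d) = 466*exp(-0.0009*267) = 366.5 m/s

366.5 m/s


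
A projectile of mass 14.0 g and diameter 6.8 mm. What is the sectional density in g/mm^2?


SD = m/d^2 = 14.0/6.8^2 = 0.3028 g/mm^2

0.3028 g/mm^2


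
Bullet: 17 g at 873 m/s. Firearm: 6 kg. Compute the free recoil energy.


v_r = m_p*v_p/m_gun = 0.017*873/6 = 2.4735 m/s, E_r = 0.5*m_gun*v_r^2 = 0.5*6*2.4735^2 = 18.35 J

18.35 J


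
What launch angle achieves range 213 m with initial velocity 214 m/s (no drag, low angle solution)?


sin(2*theta) = R*g/v0^2 = 213*9.81/214^2 = 0.0456269, theta = arcsin(0.0456269)/2 = 1.308°

1.308 degrees


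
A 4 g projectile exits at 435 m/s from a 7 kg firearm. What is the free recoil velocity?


v_recoil = m_p * v_p / m_gun = 0.004 * 435 / 7 = 0.2486 m/s

0.2486 m/s


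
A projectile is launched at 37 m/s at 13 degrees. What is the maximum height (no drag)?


H = (v0*sin(theta))^2 / (2g) = (37*sin(13°))^2 / (2*9.81) = 3.531 m

3.531 m


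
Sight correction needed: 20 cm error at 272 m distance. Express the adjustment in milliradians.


1 mrad subtends 1 cm per 10 m of range, so adj = error_cm / (dist_m / 10) = 20 / (272/10) = 0.7353 mrad

0.7353 mrad


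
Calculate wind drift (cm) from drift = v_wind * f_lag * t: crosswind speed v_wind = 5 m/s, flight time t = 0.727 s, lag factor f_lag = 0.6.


drift = v_wind * lag * t = 5 * 0.6 * 0.727 = 2.181 m ≈ 218.1 cm

218.1 cm


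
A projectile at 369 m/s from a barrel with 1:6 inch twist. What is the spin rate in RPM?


twist_m = 6*0.0254 = 0.1524 m
spin = v/twist = 369/0.1524 = 2421.26 rev/s
RPM = spin*60 = 2421.26*60 ≈ 145276 RPM

145276 RPM


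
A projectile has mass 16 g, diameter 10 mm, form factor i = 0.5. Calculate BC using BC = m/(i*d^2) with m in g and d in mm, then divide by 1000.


BC = m/(i*d^2*1000) = 16/(0.5 * 10^2 * 1000) = 0.00032

0.00032


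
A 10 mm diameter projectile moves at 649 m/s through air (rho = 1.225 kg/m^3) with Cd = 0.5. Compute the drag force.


A = pi*(d/2)^2 = pi*(10/2000)^2 = 7.85398e-05 m^2
Fd = 0.5*Cd*rho*A*v^2 = 0.5*0.5*1.225*7.85398e-05*649^2 = 10.13 N

10.13 N


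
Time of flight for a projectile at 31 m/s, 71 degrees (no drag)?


T = 2*v0*sin(theta)/g = 2*31*sin(71°)/9.81 = 5.976 s

5.976 s


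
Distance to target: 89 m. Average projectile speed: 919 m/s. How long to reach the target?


t = d/v = 89/919 = 0.09684 s

0.09684 s


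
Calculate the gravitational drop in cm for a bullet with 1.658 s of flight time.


drop = 0.5*g*t^2 = 0.5*9.81*1.658^2 = 13.4837 m ≈ 1348 cm

1348 cm


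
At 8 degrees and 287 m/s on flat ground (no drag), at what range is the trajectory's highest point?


R = v0^2*sin(2*theta)/g = 287^2*sin(2*8°)/9.81 = 2314.37 m
apex_dist = R/2 = 2314.37/2 = 1157 m

1157 m


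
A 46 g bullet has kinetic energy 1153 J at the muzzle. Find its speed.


v = sqrt(2*E/m) = sqrt(2*1153/0.046) = 223.9 m/s

223.9 m/s


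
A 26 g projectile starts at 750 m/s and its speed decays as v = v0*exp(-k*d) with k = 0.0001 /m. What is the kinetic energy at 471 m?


v = v0*exp(-k*d) = 750*exp(-0.0001*471) = 715.494 m/s
E = 0.5*m*v^2 = 0.5*0.026*715.494^2 = 6655 J

6655 J


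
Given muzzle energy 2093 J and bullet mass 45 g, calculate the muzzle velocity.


v = sqrt(2*E/m) = sqrt(2*2093/0.045) = 305 m/s

305 m/s


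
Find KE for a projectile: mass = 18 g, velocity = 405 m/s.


E = 0.5*m*v^2 = 0.5*0.018*405^2 = 1476 J

1476 J


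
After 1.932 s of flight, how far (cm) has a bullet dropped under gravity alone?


drop = 0.5*g*t^2 = 0.5*9.81*1.932^2 = 18.3085 m ≈ 1831 cm

1831 cm


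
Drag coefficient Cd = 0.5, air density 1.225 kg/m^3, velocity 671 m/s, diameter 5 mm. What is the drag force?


A = pi*(d/2)^2 = pi*(5/2000)^2 = 1.96350e-05 m^2
Fd = 0.5*Cd*rho*A*v^2 = 0.5*0.5*1.225*1.96350e-05*671^2 = 2.707 N

2.707 N


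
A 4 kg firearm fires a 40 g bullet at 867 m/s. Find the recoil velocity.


v_recoil = m_p * v_p / m_gun = 0.04 * 867 / 4 = 8.67 m/s

8.67 m/s


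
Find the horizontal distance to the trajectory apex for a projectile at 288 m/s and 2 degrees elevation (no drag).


R = v0^2*sin(2*theta)/g = 288^2*sin(2*2°)/9.81 = 589.794 m
apex_dist = R/2 = 589.794/2 = 294.9 m

294.9 m


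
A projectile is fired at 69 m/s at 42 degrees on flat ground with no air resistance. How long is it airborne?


T = 2*v0*sin(theta)/g = 2*69*sin(42°)/9.81 = 9.413 s

9.413 s


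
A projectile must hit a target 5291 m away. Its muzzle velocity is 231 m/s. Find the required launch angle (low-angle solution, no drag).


sin(2*theta) = R*g/v0^2 = 5291*9.81/231^2 = 0.972709, theta = arcsin(0.972709)/2 = 38.29°

38.29 degrees


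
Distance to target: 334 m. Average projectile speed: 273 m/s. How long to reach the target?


t = d/v = 334/273 = 1.223 s

1.223 s


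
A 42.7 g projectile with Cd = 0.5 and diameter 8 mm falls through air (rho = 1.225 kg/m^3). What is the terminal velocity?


A = pi*(d/2)^2 = pi*(8/2000)^2 = 5.02655e-05 m^2
vt = sqrt(2mg/(Cd*rho*A)) = sqrt(2*0.0427*9.81/(0.5 * 1.225 * 5.02655e-05)) = 165 m/s

165 m/s


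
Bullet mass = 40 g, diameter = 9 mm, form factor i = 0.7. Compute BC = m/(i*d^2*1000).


BC = m/(i*d^2*1000) = 40/(0.7 * 9^2 * 1000) = 0.0007055

0.0007055


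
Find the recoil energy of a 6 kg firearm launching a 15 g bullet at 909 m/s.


v_r = m_p*v_p/m_gun = 0.015*909/6 = 2.2725 m/s, E_r = 0.5*m_gun*v_r^2 = 0.5*6*2.2725^2 = 15.49 J

15.49 J


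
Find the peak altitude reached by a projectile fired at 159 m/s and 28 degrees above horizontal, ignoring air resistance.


H = (v0*sin(theta))^2 / (2g) = (159*sin(28°))^2 / (2*9.81) = 284 m

284 m


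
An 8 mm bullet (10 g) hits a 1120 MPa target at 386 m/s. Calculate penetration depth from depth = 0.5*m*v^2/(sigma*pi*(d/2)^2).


A = pi*(d/2)^2 = pi*(8/2)^2 = 50.2655 mm^2
E = 0.5*m*v^2 = 0.5*0.01*386^2 = 744.98 J
depth = E/(sigma*A) = 744.98 J / (1120 MPa * 50.2655 mm^2) = 744.98/(1120 * 50.2655) m = 0.013233 m ≈ 13.23 mm

13.23 mm


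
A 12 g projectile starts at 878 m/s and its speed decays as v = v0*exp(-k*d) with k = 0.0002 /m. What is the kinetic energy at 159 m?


v = v0*exp(-k*d) = 878*exp(-0.0002*159) = 850.519 m/s
E = 0.5*m*v^2 = 0.5*0.012*850.519^2 = 4340 J

4340 J
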